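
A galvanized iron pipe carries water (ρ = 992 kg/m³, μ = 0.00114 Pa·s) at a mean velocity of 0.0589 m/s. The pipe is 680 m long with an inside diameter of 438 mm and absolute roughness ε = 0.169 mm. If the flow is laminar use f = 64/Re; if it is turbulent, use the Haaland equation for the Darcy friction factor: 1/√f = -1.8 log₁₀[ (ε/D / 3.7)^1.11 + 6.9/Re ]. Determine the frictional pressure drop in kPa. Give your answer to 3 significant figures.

ΔP ≈ 0.0688 kPa

Reynolds number Re = ρVD/μ = 992 · 0.0589 · 0.438 / 0.00114 = 2.245e+04.
Re > 4000 → turbulent. Relative roughness ε/D = 0.000169/0.438 = 0.000386. Haaland: 1/√f = -1.8 log₁₀[(0.000386/3.7)^1.11 + 6.9/2.245e+04] = -1.8 log₁₀[3.8e-05 + 0.000307] = 6.231, so f = 0.02576.
Darcy-Weisbach: ΔP = f(L/D)(ρV²/2) = 0.02576·(680/0.438)·(992·0.0589²/2) = 0.02576·1553·1.721 = 68.81 Pa.
ΔP = 68.81 Pa = 0.0688 kPa.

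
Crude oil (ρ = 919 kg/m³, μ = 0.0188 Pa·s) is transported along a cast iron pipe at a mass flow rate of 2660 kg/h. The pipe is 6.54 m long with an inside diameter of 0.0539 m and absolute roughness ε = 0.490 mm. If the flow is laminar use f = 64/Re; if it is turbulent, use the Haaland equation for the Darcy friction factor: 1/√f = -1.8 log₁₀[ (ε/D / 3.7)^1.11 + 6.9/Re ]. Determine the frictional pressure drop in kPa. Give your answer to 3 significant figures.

ΔP ≈ 0.477 kPa

ṁ = 2660 kg/h = 2660/3600 = 0.7389 kg/s.
A = πD²/4 = π(0.0539)²/4 = 0.002282 m²; mean velocity V = ṁ/(ρA) = 0.7389/(919 · 0.002282) = 0.3524 m/s.
Reynolds number Re = ρVD/μ = 919 · 0.3524 · 0.0539 / 0.0188 = 928.4.
Re < 2300 → laminar flow, so f = 64/Re = 64/928.4 = 0.06893 (the turbulent correlation is not needed).
Darcy-Weisbach: ΔP = f(L/D)(ρV²/2) = 0.06893·(6.54/0.0539)·(919·0.3524²/2) = 0.06893·121.3·57.05 = 477.2 Pa.
ΔP = 477.2 Pa = 0.477 kPa.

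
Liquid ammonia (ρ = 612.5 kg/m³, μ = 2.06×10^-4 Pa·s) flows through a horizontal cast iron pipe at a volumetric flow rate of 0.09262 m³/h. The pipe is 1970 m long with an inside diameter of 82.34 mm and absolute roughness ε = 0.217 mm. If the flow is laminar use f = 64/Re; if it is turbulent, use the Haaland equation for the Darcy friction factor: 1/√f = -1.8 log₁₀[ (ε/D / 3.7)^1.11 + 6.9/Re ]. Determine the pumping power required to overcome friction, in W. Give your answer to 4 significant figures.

P ≈ 2.381×10^-4 W

Q = 0.09262 m³/h = 0.09262/3600 = 2.573e-05 m³/s.
Cross-sectional area A = πD²/4 = π(0.08234)²/4 = 0.005325 m²; mean velocity V = Q/A = 2.573e-05/0.005325 = 0.004832 m/s.
Reynolds number Re = ρVD/μ = 612.5 · 0.004832 · 0.08234 / 0.000206 = 1183.
Re < 2300 → laminar flow, so f = 64/Re = 64/1183 = 0.05411 (the turbulent correlation is not needed).
Darcy-Weisbach: ΔP = f(L/D)(ρV²/2) = 0.05411·(1970/0.08234)·(612.5·0.004832²/2) = 0.05411·2.393e+04·0.007149 = 9.254 Pa.
Pumping power P = QΔP = 2.573e-05·9.254 = 2.3810×10^-4 W = 2.381×10^-4 W.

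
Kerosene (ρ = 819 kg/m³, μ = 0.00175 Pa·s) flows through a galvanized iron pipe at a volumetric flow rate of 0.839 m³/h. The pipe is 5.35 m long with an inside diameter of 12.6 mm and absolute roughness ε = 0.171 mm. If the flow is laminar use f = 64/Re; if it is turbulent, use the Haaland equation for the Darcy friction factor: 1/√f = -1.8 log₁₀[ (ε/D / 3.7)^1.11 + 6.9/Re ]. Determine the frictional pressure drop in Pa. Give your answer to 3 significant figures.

ΔP ≈ 28100 Pa

Q = 0.839 m³/h = 0.839/3600 = 0.0002331 m³/s.
Cross-sectional area A = πD²/4 = π(0.0126)²/4 = 0.0001247 m²; mean velocity V = Q/A = 0.0002331/0.0001247 = 1.869 m/s.
Reynolds number Re = ρVD/μ = 819 · 1.869 · 0.0126 / 0.00175 = 1.102e+04.
Re > 4000 → turbulent. Relative roughness ε/D = 0.000171/0.0126 = 0.0136. Haaland: 1/√f = -1.8 log₁₀[(0.0136/3.7)^1.11 + 6.9/1.102e+04] = -1.8 log₁₀[0.00198 + 0.000626] = 4.651, so f = 0.04622.
Darcy-Weisbach: ΔP = f(L/D)(ρV²/2) = 0.04622·(5.35/0.0126)·(819·1.869²/2) = 0.04622·424.6·1431 = 2.807e+04 Pa.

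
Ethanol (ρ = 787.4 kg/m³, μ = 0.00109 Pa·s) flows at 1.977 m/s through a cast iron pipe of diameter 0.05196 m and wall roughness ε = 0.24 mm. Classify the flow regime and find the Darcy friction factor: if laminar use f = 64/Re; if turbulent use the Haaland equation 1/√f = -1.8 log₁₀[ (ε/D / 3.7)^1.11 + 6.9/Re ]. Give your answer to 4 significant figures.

f ≈ 0.03090

Re = ρVD/μ = 787.4·1.977·0.05196/0.00109 = 7.421e+04.
Re > 4000 → turbulent. ε/D = 0.00024/0.05196 = 0.00462; Haaland: 1/√f = -1.8 log₁₀[0.000598 + 9.3e-05] = 5.689, so f = 0.0309.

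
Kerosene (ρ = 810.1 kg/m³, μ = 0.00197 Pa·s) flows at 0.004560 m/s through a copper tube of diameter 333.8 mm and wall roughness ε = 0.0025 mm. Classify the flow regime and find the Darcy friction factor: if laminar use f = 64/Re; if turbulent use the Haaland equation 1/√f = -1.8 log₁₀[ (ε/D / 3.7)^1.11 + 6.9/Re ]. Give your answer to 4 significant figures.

f ≈ 0.1022

Re = ρVD/μ = 810.1·0.00456·0.3338/0.00197 = 625.9.
Re < 2300 → laminar, so f = 64/Re = 0.1022 (roughness is irrelevant in laminar flow).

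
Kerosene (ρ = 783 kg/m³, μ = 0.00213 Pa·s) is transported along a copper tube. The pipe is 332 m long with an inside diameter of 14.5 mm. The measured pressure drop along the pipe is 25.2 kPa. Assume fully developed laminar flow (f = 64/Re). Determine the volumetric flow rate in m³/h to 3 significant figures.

For laminar flow, f = 64/Re with Re = ρVD/μ, so Darcy-Weisbach reduces to ΔP = 32μLV/D². Solving for V: V = ΔP·D²/(32μL) = 2.52e+04·(0.0145)²/(32·0.00213·332) = 0.2341 m/s.
Check: Re = ρVD/μ = 783·0.2341·0.0145/0.00213 = 1248 < 2300, so the laminar assumption holds.
Q = V·A = 0.2341·(π/4·0.0145²) = 3.866e-05 m³/s = 0.139 m³/h.

Q ≈ 0.139 m³/h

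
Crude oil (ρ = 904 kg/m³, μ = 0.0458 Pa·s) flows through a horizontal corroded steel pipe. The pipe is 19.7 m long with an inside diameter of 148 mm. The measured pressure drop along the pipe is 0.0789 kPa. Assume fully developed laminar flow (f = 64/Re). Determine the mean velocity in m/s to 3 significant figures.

For laminar flow, f = 64/Re with Re = ρVD/μ, so Darcy-Weisbach reduces to ΔP = 32μLV/D². Solving for V: V = ΔP·D²/(32μL) = 78.9·(0.148)²/(32·0.0458·19.7) = 0.05986 m/s.
Check: Re = ρVD/μ = 904·0.05986·0.148/0.0458 = 174.9 < 2300, so the laminar assumption holds.

V ≈ 0.0599 m/s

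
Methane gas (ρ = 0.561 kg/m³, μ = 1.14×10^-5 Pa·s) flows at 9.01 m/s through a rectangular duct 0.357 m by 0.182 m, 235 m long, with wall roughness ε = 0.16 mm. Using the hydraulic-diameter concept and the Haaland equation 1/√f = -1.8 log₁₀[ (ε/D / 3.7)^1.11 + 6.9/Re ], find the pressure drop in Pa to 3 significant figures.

ΔP ≈ 457 Pa

Hydraulic diameter D_h = 4A/P = 4·(0.357·0.182)/(2·(0.357+0.182)) = 0.2599/1.078 = 0.2411 m.
Re = ρVD_h/μ = 0.561·9.01·0.2411/1.14e-05 = 1.069e+05.
ε/D_h = 0.00016/0.2411 = 0.000664; Haaland gives 1/√f = -1.8 log₁₀[6.94e-05+6.45e-05] = 6.971, so f = 0.02058.
ΔP = f(L/D_h)(ρV²/2) = 0.02058·235/0.2411·22.77 = 456.7 Pa.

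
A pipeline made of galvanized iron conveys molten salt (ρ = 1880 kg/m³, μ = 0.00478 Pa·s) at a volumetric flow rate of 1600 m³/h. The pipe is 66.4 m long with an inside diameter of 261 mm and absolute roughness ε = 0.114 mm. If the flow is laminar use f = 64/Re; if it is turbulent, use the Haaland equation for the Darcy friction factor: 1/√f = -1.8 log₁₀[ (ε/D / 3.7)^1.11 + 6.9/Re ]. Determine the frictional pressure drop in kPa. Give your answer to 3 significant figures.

Q = 1600 m³/h = 1600/3600 = 0.4444 m³/s.
Cross-sectional area A = πD²/4 = π(0.261)²/4 = 0.0535 m²; mean velocity V = Q/A = 0.4444/0.0535 = 8.307 m/s.
Reynolds number Re = ρVD/μ = 1880 · 8.307 · 0.261 / 0.00478 = 8.527e+05.
Re > 4000 → turbulent. Relative roughness ε/D = 0.000114/0.261 = 0.000437. Haaland: 1/√f = -1.8 log₁₀[(0.000437/3.7)^1.11 + 6.9/8.527e+05] = -1.8 log₁₀[4.37e-05 + 8.09e-06] = 7.715, so f = 0.0168.
Darcy-Weisbach: ΔP = f(L/D)(ρV²/2) = 0.0168·(66.4/0.261)·(1880·8.307²/2) = 0.0168·254.4·6.487e+04 = 2.772e+05 Pa.
ΔP = 2.772e+05 Pa = 277 kPa.

ΔP ≈ 277 kPa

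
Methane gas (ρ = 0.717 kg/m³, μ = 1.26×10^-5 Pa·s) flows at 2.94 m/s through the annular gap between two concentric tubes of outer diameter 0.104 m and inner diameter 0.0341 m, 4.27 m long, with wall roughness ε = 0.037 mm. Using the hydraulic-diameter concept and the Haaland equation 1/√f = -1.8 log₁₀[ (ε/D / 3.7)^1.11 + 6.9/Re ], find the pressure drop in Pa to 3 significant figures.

Hydraulic diameter D_h = 4A/P = D_o - D_i = 0.104 - 0.0341 = 0.0699 m.
Re = ρVD_h/μ = 0.717·2.94·0.0699/1.26e-05 = 1.169e+04.
ε/D_h = 3.7e-05/0.0699 = 0.000529; Haaland gives 1/√f = -1.8 log₁₀[5.4e-05+0.00059] = 5.744, so f = 0.03031.
ΔP = f(L/D_h)(ρV²/2) = 0.03031·4.27/0.0699·3.099 = 5.737 Pa.

ΔP ≈ 5.74 Pa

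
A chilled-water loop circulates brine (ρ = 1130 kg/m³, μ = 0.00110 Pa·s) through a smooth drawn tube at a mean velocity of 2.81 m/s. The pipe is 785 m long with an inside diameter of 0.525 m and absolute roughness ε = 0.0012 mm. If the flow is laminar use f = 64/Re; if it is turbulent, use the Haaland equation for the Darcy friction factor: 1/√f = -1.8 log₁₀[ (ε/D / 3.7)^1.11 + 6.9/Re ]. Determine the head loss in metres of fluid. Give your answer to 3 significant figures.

Reynolds number Re = ρVD/μ = 1130 · 2.81 · 0.525 / 0.0011 = 1.515e+06.
Re > 4000 → turbulent. Relative roughness ε/D = 1.2e-06/0.525 = 2.29e-06. Haaland: 1/√f = -1.8 log₁₀[(2.29e-06/3.7)^1.11 + 6.9/1.515e+06] = -1.8 log₁₀[1.28e-07 + 4.55e-06] = 9.593, so f = 0.01087.
Darcy-Weisbach: ΔP = f(L/D)(ρV²/2) = 0.01087·(785/0.525)·(1130·2.81²/2) = 0.01087·1495·4461 = 7.248e+04 Pa.
Head loss h_f = ΔP/(ρg) = 7.248e+04/(1130·9.81) = 6.54 m.

h_f ≈ 6.54 m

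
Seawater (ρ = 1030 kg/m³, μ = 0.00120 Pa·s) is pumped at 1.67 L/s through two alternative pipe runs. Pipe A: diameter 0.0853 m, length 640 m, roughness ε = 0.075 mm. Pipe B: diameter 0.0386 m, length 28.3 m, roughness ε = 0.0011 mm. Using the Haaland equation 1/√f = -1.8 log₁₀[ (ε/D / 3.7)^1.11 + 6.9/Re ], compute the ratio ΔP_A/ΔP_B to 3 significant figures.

ΔP_A/ΔP_B ≈ 0.551

Pipe A: V = Q/A = 0.00167/0.005715 = 0.2922 m/s; Re = 2.14e+04; ε/D = 0.000879; Haaland → f = 0.02702; ΔP_A = f(L/D)(ρV²/2) = 8918 Pa.
Pipe B: V = Q/A = 0.00167/0.00117 = 1.427 m/s; Re = 4.728e+04; ε/D = 2.85e-05; Haaland → f = 0.02104; ΔP_B = f(L/D)(ρV²/2) = 1.618e+04 Pa.
ΔP_A/ΔP_B = 8918/1.618e+04 = 0.551.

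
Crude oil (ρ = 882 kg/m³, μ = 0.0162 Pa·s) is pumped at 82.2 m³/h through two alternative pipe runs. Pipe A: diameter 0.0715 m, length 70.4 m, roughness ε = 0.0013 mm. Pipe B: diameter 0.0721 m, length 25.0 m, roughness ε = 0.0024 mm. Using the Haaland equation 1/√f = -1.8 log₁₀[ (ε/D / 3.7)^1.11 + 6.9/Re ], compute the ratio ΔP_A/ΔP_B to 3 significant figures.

Pipe A: V = Q/A = 0.02283/0.004015 = 5.687 m/s; Re = 2.214e+04; ε/D = 1.82e-05; Haaland → f = 0.02513; ΔP_A = f(L/D)(ρV²/2) = 3.529e+05 Pa.
Pipe B: V = Q/A = 0.02283/0.004083 = 5.593 m/s; Re = 2.195e+04; ε/D = 3.33e-05; Haaland → f = 0.02521; ΔP_B = f(L/D)(ρV²/2) = 1.206e+05 Pa.
ΔP_A/ΔP_B = 3.529e+05/1.206e+05 = 2.93.

ΔP_A/ΔP_B ≈ 2.93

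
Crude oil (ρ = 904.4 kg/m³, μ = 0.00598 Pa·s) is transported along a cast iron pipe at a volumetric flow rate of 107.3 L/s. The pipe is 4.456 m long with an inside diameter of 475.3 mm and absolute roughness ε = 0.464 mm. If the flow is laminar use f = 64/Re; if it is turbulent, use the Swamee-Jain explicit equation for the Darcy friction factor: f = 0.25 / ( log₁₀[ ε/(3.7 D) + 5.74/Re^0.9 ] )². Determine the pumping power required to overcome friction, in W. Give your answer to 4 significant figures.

P ≈ 4.091 W

Q = 107.3 L/s = 107.3/1000 = 0.1073 m³/s.
Cross-sectional area A = πD²/4 = π(0.4753)²/4 = 0.1774 m²; mean velocity V = Q/A = 0.1073/0.1774 = 0.6047 m/s.
Reynolds number Re = ρVD/μ = 904.4 · 0.6047 · 0.4753 / 0.00598 = 4.347e+04.
Re > 4000 → turbulent. Relative roughness ε/D = 0.000464/0.4753 = 0.000976. Swamee-Jain: f = 0.25/(log₁₀[0.000976/3.7 + 5.74/4.347e+04^0.9])² = 0.25/(log₁₀[0.000264 + 0.000384])² = 0.25/(-3.188)² = 0.02459.
Darcy-Weisbach: ΔP = f(L/D)(ρV²/2) = 0.02459·(4.456/0.4753)·(904.4·0.6047²/2) = 0.02459·9.375·165.4 = 38.13 Pa.
Pumping power P = QΔP = 0.1073·38.13 = 4.0912 W = 4.091 W.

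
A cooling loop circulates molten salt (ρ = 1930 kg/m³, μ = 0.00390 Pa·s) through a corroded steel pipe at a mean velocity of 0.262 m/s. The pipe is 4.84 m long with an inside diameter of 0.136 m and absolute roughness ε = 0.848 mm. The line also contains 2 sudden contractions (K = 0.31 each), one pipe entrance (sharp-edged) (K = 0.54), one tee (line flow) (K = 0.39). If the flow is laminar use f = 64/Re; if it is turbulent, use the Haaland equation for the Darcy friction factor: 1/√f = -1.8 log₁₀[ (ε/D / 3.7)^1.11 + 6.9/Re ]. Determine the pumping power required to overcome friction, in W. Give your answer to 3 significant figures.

Reynolds number Re = ρVD/μ = 1930 · 0.262 · 0.136 / 0.0039 = 1.763e+04.
Re > 4000 → turbulent. Relative roughness ε/D = 0.000848/0.136 = 0.00624. Haaland: 1/√f = -1.8 log₁₀[(0.00624/3.7)^1.11 + 6.9/1.763e+04] = -1.8 log₁₀[0.000835 + 0.000391] = 5.241, so f = 0.03641.
Total minor-loss coefficient ΣK = 2·0.31 + 1·0.54 + 1·0.39 = 1.55.
ΔP = [f·L/D + ΣK]·(ρV²/2) = [0.03641·4.84/0.136 + 1.55]·(1930·0.262²/2) = [1.296 + 1.55]·66.24 = 188.5 Pa.
Q = V·A = 0.262·0.01453 = 0.003806 m³/s.
Pumping power P = QΔP = 0.003806·188.5 = 0.7175 W = 0.717 W.

P ≈ 0.717 W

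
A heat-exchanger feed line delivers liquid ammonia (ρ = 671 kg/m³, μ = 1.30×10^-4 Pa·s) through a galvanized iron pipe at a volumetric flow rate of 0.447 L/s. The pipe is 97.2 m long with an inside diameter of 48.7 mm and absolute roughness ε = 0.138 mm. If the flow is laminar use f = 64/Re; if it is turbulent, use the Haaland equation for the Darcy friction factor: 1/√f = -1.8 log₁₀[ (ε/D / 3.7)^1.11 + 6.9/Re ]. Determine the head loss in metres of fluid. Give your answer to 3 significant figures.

h_f ≈ 0.163 m

Q = 0.447 L/s = 0.447/1000 = 0.000447 m³/s.
Cross-sectional area A = πD²/4 = π(0.0487)²/4 = 0.001863 m²; mean velocity V = Q/A = 0.000447/0.001863 = 0.24 m/s.
Reynolds number Re = ρVD/μ = 671 · 0.24 · 0.0487 / 0.00013 = 6.032e+04.
Re > 4000 → turbulent. Relative roughness ε/D = 0.000138/0.0487 = 0.00283. Haaland: 1/√f = -1.8 log₁₀[(0.00283/3.7)^1.11 + 6.9/6.032e+04] = -1.8 log₁₀[0.000348 + 0.000114] = 6.003, so f = 0.02775.
Darcy-Weisbach: ΔP = f(L/D)(ρV²/2) = 0.02775·(97.2/0.0487)·(671·0.24²/2) = 0.02775·1996·19.32 = 1070 Pa.
Head loss h_f = ΔP/(ρg) = 1070/(671·9.81) = 0.163 m.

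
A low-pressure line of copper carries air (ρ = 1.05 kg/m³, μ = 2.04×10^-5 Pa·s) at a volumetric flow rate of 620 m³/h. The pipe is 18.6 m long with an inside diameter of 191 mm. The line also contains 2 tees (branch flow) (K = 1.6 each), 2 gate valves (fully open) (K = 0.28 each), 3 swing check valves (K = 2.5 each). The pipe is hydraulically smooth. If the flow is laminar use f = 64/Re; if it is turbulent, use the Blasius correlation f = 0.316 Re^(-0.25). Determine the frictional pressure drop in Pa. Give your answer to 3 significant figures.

Q = 620 m³/h = 620/3600 = 0.1722 m³/s.
Cross-sectional area A = πD²/4 = π(0.191)²/4 = 0.02865 m²; mean velocity V = Q/A = 0.1722/0.02865 = 6.011 m/s.
Reynolds number Re = ρVD/μ = 1.05 · 6.011 · 0.191 / 2.04e-05 = 5.909e+04.
Re > 4000 → turbulent. Smooth-pipe (Blasius): f = 0.316 Re^(-0.25) = 0.316/(5.909e+04)^0.25 = 0.02027.
Total minor-loss coefficient ΣK = 2·1.6 + 2·0.28 + 3·2.5 = 11.3.
ΔP = [f·L/D + ΣK]·(ρV²/2) = [0.02027·18.6/0.191 + 11.3]·(1.05·6.011²/2) = [1.974 + 11.3]·18.97 = 251 Pa.

ΔP ≈ 251 Pa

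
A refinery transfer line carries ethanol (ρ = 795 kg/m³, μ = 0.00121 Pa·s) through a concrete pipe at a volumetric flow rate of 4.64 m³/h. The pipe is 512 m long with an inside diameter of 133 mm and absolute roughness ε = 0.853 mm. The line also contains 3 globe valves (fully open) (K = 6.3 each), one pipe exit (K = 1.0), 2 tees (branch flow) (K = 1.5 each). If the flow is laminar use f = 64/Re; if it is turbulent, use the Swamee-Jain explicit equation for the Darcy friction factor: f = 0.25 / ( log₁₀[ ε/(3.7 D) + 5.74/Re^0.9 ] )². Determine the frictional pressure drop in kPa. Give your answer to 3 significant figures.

Q = 4.64 m³/h = 4.64/3600 = 0.001289 m³/s.
Cross-sectional area A = πD²/4 = π(0.133)²/4 = 0.01389 m²; mean velocity V = Q/A = 0.001289/0.01389 = 0.09277 m/s.
Reynolds number Re = ρVD/μ = 795 · 0.09277 · 0.133 / 0.00121 = 8107.
Re > 4000 → turbulent. Relative roughness ε/D = 0.000853/0.133 = 0.00641. Swamee-Jain: f = 0.25/(log₁₀[0.00641/3.7 + 5.74/8107^0.9])² = 0.25/(log₁₀[0.00173 + 0.00174])² = 0.25/(-2.459)² = 0.04134.
Total minor-loss coefficient ΣK = 3·6.3 + 1·1 + 2·1.5 = 22.9.
ΔP = [f·L/D + ΣK]·(ρV²/2) = [0.04134·512/0.133 + 22.9]·(795·0.09277²/2) = [159.2 + 22.9]·3.421 = 622.9 Pa.
ΔP = 622.9 Pa = 0.623 kPa.

ΔP ≈ 0.623 kPa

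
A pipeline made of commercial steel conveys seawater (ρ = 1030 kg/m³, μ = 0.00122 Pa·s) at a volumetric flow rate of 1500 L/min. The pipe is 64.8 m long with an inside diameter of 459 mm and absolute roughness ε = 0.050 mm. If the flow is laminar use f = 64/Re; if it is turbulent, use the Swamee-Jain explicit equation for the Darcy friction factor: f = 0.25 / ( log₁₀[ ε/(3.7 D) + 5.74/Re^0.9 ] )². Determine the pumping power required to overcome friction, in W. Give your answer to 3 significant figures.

Q = 1500 L/min = 1500/60000 = 0.025 m³/s.
Cross-sectional area A = πD²/4 = π(0.459)²/4 = 0.1655 m²; mean velocity V = Q/A = 0.025/0.1655 = 0.1511 m/s.
Reynolds number Re = ρVD/μ = 1030 · 0.1511 · 0.459 / 0.00122 = 5.855e+04.
Re > 4000 → turbulent. Relative roughness ε/D = 5e-05/0.459 = 0.000109. Swamee-Jain: f = 0.25/(log₁₀[0.000109/3.7 + 5.74/5.855e+04^0.9])² = 0.25/(log₁₀[2.94e-05 + 0.000294])² = 0.25/(-3.49)² = 0.02052.
Darcy-Weisbach: ΔP = f(L/D)(ρV²/2) = 0.02052·(64.8/0.459)·(1030·0.1511²/2) = 0.02052·141.2·11.76 = 34.06 Pa.
Pumping power P = QΔP = 0.025·34.06 = 0.8514 W = 0.851 W.

P ≈ 0.851 W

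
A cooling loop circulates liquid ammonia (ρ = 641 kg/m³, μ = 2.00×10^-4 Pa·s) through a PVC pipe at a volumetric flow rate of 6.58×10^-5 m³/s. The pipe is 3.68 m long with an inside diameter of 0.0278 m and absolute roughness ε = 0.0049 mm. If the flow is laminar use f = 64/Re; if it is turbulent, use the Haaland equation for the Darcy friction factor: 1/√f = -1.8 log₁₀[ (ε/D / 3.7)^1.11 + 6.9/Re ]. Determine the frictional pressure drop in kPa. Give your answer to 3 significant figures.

Cross-sectional area A = πD²/4 = π(0.0278)²/4 = 0.000607 m²; mean velocity V = Q/A = 6.58e-05/0.000607 = 0.1084 m/s.
Reynolds number Re = ρVD/μ = 641 · 0.1084 · 0.0278 / 0.0002 = 9659.
Re > 4000 → turbulent. Relative roughness ε/D = 4.9e-06/0.0278 = 0.000176. Haaland: 1/√f = -1.8 log₁₀[(0.000176/3.7)^1.11 + 6.9/9659] = -1.8 log₁₀[1.59e-05 + 0.000714] = 5.646, so f = 0.03137.
Darcy-Weisbach: ΔP = f(L/D)(ρV²/2) = 0.03137·(3.68/0.0278)·(641·0.1084²/2) = 0.03137·132.4·3.766 = 15.64 Pa.
ΔP = 15.64 Pa = 0.0156 kPa.

ΔP ≈ 0.0156 kPa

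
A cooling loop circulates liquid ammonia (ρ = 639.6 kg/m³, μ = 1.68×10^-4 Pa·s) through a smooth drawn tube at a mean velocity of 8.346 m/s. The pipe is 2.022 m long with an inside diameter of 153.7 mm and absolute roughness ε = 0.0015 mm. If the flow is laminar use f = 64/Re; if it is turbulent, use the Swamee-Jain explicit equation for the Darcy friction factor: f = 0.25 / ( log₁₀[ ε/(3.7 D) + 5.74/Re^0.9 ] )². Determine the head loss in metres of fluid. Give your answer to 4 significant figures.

Reynolds number Re = ρVD/μ = 639.6 · 8.346 · 0.1537 / 0.000168 = 4.884e+06.
Re > 4000 → turbulent. Relative roughness ε/D = 1.5e-06/0.1537 = 9.76e-06. Swamee-Jain: f = 0.25/(log₁₀[9.76e-06/3.7 + 5.74/4.884e+06^0.9])² = 0.25/(log₁₀[2.64e-06 + 5.48e-06])² = 0.25/(-5.09)² = 0.009648.
Darcy-Weisbach: ΔP = f(L/D)(ρV²/2) = 0.009648·(2.022/0.1537)·(639.6·8.346²/2) = 0.009648·13.16·2.228e+04 = 2827 Pa.
Head loss h_f = ΔP/(ρg) = 2827/(639.6·9.81) = 0.4506 m.

h_f ≈ 0.4506 m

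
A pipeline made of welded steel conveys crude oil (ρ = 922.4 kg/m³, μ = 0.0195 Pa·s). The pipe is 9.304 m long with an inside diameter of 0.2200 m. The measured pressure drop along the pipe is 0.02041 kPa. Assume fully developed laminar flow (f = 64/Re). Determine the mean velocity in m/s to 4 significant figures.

V ≈ 0.1702 m/s

For laminar flow, f = 64/Re with Re = ρVD/μ, so Darcy-Weisbach reduces to ΔP = 32μLV/D². Solving for V: V = ΔP·D²/(32μL) = 20.41·(0.22)²/(32·0.0195·9.304) = 0.1702 m/s.
Check: Re = ρVD/μ = 922.4·0.1702·0.22/0.0195 = 1771 < 2300, so the laminar assumption holds.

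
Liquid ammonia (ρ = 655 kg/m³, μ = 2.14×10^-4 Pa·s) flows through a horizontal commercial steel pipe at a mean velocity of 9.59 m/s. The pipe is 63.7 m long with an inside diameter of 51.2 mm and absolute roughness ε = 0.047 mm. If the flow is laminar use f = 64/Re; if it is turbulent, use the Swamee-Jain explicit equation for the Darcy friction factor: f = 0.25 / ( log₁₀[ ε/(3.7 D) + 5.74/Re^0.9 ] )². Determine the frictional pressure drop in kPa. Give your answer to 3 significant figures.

ΔP ≈ 732 kPa

Reynolds number Re = ρVD/μ = 655 · 9.59 · 0.0512 / 0.000214 = 1.503e+06.
Re > 4000 → turbulent. Relative roughness ε/D = 4.7e-05/0.0512 = 0.000918. Swamee-Jain: f = 0.25/(log₁₀[0.000918/3.7 + 5.74/1.503e+06^0.9])² = 0.25/(log₁₀[0.000248 + 1.58e-05])² = 0.25/(-3.578)² = 0.01952.
Darcy-Weisbach: ΔP = f(L/D)(ρV²/2) = 0.01952·(63.7/0.0512)·(655·9.59²/2) = 0.01952·1244·3.012e+04 = 7.316e+05 Pa.
ΔP = 7.316e+05 Pa = 732 kPa.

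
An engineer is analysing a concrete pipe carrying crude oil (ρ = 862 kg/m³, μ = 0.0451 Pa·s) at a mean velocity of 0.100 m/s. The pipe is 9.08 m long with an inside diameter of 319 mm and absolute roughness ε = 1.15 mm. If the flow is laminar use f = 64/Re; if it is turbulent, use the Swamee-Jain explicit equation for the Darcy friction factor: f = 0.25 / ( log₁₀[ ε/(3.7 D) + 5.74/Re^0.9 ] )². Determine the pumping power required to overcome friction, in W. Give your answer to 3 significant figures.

Reynolds number Re = ρVD/μ = 862 · 0.1 · 0.319 / 0.0451 = 609.7.
Re < 2300 → laminar flow, so f = 64/Re = 64/609.7 = 0.105 (the turbulent correlation is not needed).
Darcy-Weisbach: ΔP = f(L/D)(ρV²/2) = 0.105·(9.08/0.319)·(862·0.1²/2) = 0.105·28.46·4.31 = 12.88 Pa.
Q = V·A = 0.1·0.07992 = 0.007992 m³/s.
Pumping power P = QΔP = 0.007992·12.88 = 0.1029 W = 0.103 W.

P ≈ 0.103 W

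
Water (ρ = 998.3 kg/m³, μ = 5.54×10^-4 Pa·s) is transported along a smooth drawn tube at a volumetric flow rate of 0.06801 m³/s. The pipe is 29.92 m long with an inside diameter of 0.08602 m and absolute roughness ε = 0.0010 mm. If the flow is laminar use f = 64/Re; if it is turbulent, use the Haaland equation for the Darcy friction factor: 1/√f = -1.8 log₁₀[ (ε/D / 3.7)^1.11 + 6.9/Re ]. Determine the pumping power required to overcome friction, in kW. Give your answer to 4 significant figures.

P ≈ 17.51 kW

Cross-sectional area A = πD²/4 = π(0.08602)²/4 = 0.005812 m²; mean velocity V = Q/A = 0.06801/0.005812 = 11.7 m/s.
Reynolds number Re = ρVD/μ = 998.3 · 11.7 · 0.08602 / 0.000554 = 1.814e+06.
Re > 4000 → turbulent. Relative roughness ε/D = 1e-06/0.08602 = 1.16e-05. Haaland: 1/√f = -1.8 log₁₀[(1.16e-05/3.7)^1.11 + 6.9/1.814e+06] = -1.8 log₁₀[7.8e-07 + 3.8e-06] = 9.61, so f = 0.01083.
Darcy-Weisbach: ΔP = f(L/D)(ρV²/2) = 0.01083·(29.92/0.08602)·(998.3·11.7²/2) = 0.01083·347.8·6.836e+04 = 2.575e+05 Pa.
Pumping power P = QΔP = 0.06801·2.575e+05 = 17511 W = 17.51 kW.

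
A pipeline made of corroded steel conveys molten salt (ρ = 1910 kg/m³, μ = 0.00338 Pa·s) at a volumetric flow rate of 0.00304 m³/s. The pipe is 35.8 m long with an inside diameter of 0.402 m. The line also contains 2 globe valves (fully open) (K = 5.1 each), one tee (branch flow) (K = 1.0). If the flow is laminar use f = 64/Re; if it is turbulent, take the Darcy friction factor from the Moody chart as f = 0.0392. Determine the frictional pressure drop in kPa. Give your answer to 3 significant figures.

ΔP ≈ 0.00805 kPa

Cross-sectional area A = πD²/4 = π(0.402)²/4 = 0.1269 m²; mean velocity V = Q/A = 0.00304/0.1269 = 0.02395 m/s.
Reynolds number Re = ρVD/μ = 1910 · 0.02395 · 0.402 / 0.00338 = 5441.
Re > 4000 → turbulent; use the Moody-chart value f = 0.0392.
Total minor-loss coefficient ΣK = 2·5.1 + 1·1 = 11.2.
ΔP = [f·L/D + ΣK]·(ρV²/2) = [0.0392·35.8/0.402 + 11.2]·(1910·0.02395²/2) = [3.491 + 11.2]·0.5479 = 8.049 Pa.
ΔP = 8.049 Pa = 0.00805 kPa.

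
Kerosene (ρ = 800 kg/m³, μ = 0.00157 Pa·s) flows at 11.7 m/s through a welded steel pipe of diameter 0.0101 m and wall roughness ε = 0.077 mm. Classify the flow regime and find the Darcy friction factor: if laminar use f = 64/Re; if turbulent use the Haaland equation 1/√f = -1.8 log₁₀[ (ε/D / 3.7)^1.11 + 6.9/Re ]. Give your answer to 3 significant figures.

Re = ρVD/μ = 800·11.7·0.0101/0.00157 = 6.021e+04.
Re > 4000 → turbulent. ε/D = 7.7e-05/0.0101 = 0.00762; Haaland: 1/√f = -1.8 log₁₀[0.00104 + 0.000115] = 5.285, so f = 0.0358.

f ≈ 0.0358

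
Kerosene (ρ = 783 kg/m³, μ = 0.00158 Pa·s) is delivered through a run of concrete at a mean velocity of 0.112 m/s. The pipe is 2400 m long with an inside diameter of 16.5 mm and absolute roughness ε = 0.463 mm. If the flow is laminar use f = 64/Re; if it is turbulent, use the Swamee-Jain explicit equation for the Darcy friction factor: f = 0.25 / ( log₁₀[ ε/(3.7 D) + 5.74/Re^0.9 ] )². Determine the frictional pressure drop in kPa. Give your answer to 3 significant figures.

Reynolds number Re = ρVD/μ = 783 · 0.112 · 0.0165 / 0.00158 = 915.8.
Re < 2300 → laminar flow, so f = 64/Re = 64/915.8 = 0.06988 (the turbulent correlation is not needed).
Darcy-Weisbach: ΔP = f(L/D)(ρV²/2) = 0.06988·(2400/0.0165)·(783·0.112²/2) = 0.06988·1.455e+05·4.911 = 4.992e+04 Pa.
ΔP = 4.992e+04 Pa = 49.9 kPa.

ΔP ≈ 49.9 kPa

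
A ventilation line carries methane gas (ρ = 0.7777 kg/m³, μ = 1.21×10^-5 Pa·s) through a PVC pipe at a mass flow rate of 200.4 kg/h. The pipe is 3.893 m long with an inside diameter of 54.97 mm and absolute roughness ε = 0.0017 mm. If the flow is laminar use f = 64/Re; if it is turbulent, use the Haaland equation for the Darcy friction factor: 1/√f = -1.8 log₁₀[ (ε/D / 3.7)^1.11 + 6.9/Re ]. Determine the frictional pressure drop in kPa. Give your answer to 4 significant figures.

ΔP ≈ 0.4439 kPa

ṁ = 200.4 kg/h = 200.4/3600 = 0.05567 kg/s.
A = πD²/4 = π(0.05497)²/4 = 0.002373 m²; mean velocity V = ṁ/(ρA) = 0.05567/(0.7777 · 0.002373) = 30.16 m/s.
Reynolds number Re = ρVD/μ = 0.7777 · 30.16 · 0.05497 / 1.21e-05 = 1.066e+05.
Re > 4000 → turbulent. Relative roughness ε/D = 1.7e-06/0.05497 = 3.09e-05. Haaland: 1/√f = -1.8 log₁₀[(3.09e-05/3.7)^1.11 + 6.9/1.066e+05] = -1.8 log₁₀[2.31e-06 + 6.48e-05] = 7.512, so f = 0.01772.
Darcy-Weisbach: ΔP = f(L/D)(ρV²/2) = 0.01772·(3.893/0.05497)·(0.7777·30.16²/2) = 0.01772·70.82·353.7 = 443.9 Pa.
ΔP = 443.9 Pa = 0.4439 kPa.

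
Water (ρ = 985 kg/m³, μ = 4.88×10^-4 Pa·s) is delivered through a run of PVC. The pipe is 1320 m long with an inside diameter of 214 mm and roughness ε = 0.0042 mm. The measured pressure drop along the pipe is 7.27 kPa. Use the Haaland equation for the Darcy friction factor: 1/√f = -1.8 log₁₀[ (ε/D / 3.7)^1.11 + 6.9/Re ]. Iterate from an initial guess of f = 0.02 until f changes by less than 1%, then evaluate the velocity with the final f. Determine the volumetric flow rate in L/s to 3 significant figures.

Q ≈ 13.8 L/s

Rearranging Darcy-Weisbach: V = √(2·ΔP·D/(f·L·ρ)). With ε/D = 4.2e-06/0.214 = 1.96e-05, iterate starting from f = 0.02:
  f = 0.02 → V = √(2·7270·0.214/(0.02·1320·985)) = 0.3459 m/s; Re = ρVD/μ = 1.494e+05; f → 0.01652
  f = 0.01652 → V = 0.3806 m/s; Re = 1.644e+05; f → 0.01621
  f = 0.01621 → V = 0.3842 m/s; Re = 1.659e+05; f → 0.01619
Converged (Δf/f < 1%). With the final f = 0.01619: V = √(2·7270·0.214/(0.01619·1320·985)) = 0.3845 m/s.
Q = V·A = 0.3845·(π/4·0.214²) = 0.01383 m³/s = 13.8 L/s.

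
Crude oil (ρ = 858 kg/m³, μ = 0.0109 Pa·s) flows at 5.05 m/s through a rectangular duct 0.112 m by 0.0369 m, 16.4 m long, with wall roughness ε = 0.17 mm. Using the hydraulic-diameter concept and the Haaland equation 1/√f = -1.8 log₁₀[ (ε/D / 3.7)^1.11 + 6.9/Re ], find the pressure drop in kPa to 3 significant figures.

ΔP ≈ 99.9 kPa

Hydraulic diameter D_h = 4A/P = 4·(0.112·0.0369)/(2·(0.112+0.0369)) = 0.01653/0.2978 = 0.05551 m.
Re = ρVD_h/μ = 858·5.05·0.05551/0.0109 = 2.207e+04.
ε/D_h = 0.00017/0.05551 = 0.00306; Haaland gives 1/√f = -1.8 log₁₀[0.000379+0.000313] = 5.688, so f = 0.03091.
ΔP = f(L/D_h)(ρV²/2) = 0.03091·16.4/0.05551·1.094e+04 = 9.991e+04 Pa.
ΔP = 99.9 kPa.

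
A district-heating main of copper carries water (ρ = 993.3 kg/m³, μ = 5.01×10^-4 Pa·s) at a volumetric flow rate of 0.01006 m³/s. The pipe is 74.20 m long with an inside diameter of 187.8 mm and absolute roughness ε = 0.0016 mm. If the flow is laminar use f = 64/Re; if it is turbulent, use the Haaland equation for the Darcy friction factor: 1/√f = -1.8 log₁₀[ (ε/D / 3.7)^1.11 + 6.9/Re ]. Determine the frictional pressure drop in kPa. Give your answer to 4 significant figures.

Cross-sectional area A = πD²/4 = π(0.1878)²/4 = 0.0277 m²; mean velocity V = Q/A = 0.01006/0.0277 = 0.3632 m/s.
Reynolds number Re = ρVD/μ = 993.3 · 0.3632 · 0.1878 / 0.000501 = 1.352e+05.
Re > 4000 → turbulent. Relative roughness ε/D = 1.6e-06/0.1878 = 8.52e-06. Haaland: 1/√f = -1.8 log₁₀[(8.52e-06/3.7)^1.11 + 6.9/1.352e+05] = -1.8 log₁₀[5.52e-07 + 5.1e-05] = 7.718, so f = 0.01679.
Darcy-Weisbach: ΔP = f(L/D)(ρV²/2) = 0.01679·(74.2/0.1878)·(993.3·0.3632²/2) = 0.01679·395.1·65.51 = 434.5 Pa.
ΔP = 434.5 Pa = 0.4345 kPa.

ΔP ≈ 0.4345 kPa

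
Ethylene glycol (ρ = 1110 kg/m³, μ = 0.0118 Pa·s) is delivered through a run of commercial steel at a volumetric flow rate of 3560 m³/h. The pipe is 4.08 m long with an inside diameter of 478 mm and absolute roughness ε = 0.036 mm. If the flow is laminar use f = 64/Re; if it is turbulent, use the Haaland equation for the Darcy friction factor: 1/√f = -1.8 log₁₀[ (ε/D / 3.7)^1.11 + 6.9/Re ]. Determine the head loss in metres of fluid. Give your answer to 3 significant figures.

h_f ≈ 0.204 m

Q = 3560 m³/h = 3560/3600 = 0.9889 m³/s.
Cross-sectional area A = πD²/4 = π(0.478)²/4 = 0.1795 m²; mean velocity V = Q/A = 0.9889/0.1795 = 5.511 m/s.
Reynolds number Re = ρVD/μ = 1110 · 5.511 · 0.478 / 0.0118 = 2.478e+05.
Re > 4000 → turbulent. Relative roughness ε/D = 3.6e-05/0.478 = 7.53e-05. Haaland: 1/√f = -1.8 log₁₀[(7.53e-05/3.7)^1.11 + 6.9/2.478e+05] = -1.8 log₁₀[6.2e-06 + 2.78e-05] = 8.042, so f = 0.01546.
Darcy-Weisbach: ΔP = f(L/D)(ρV²/2) = 0.01546·(4.08/0.478)·(1110·5.511²/2) = 0.01546·8.536·1.685e+04 = 2224 Pa.
Head loss h_f = ΔP/(ρg) = 2224/(1110·9.81) = 0.204 m.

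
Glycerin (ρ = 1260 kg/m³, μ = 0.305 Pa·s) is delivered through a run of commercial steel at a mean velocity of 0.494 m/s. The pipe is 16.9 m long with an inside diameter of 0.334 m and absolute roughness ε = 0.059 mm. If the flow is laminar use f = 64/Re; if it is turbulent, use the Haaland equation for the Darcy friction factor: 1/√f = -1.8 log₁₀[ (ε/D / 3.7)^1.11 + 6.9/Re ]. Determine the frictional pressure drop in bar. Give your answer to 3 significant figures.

ΔP ≈ 0.00730 bar

Reynolds number Re = ρVD/μ = 1260 · 0.494 · 0.334 / 0.305 = 681.6.
Re < 2300 → laminar flow, so f = 64/Re = 64/681.6 = 0.09389 (the turbulent correlation is not needed).
Darcy-Weisbach: ΔP = f(L/D)(ρV²/2) = 0.09389·(16.9/0.334)·(1260·0.494²/2) = 0.09389·50.6·153.7 = 730.4 Pa.
ΔP = 730.4 Pa = 0.00730 bar.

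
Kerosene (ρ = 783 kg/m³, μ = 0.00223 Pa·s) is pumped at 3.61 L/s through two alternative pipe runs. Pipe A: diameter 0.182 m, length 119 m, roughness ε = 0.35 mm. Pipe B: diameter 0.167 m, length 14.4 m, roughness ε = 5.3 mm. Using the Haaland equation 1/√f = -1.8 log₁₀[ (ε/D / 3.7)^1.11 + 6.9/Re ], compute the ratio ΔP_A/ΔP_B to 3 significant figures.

Pipe A: V = Q/A = 0.00361/0.02602 = 0.1388 m/s; Re = 8868; ε/D = 0.00192; Haaland → f = 0.03434; ΔP_A = f(L/D)(ρV²/2) = 169.2 Pa.
Pipe B: V = Q/A = 0.00361/0.0219 = 0.1648 m/s; Re = 9664; ε/D = 0.0317; Haaland → f = 0.06168; ΔP_B = f(L/D)(ρV²/2) = 56.56 Pa.
ΔP_A/ΔP_B = 169.2/56.56 = 2.99.

ΔP_A/ΔP_B ≈ 2.99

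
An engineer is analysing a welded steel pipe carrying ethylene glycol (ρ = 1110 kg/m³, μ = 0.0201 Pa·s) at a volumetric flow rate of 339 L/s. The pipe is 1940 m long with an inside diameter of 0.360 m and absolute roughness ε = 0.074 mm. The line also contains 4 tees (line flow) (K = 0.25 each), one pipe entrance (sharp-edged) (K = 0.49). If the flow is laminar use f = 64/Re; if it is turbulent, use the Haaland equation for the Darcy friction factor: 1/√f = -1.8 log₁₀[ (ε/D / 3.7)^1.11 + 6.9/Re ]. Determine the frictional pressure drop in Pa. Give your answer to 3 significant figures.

ΔP ≈ 679000 Pa

Q = 339 L/s = 339/1000 = 0.339 m³/s.
Cross-sectional area A = πD²/4 = π(0.36)²/4 = 0.1018 m²; mean velocity V = Q/A = 0.339/0.1018 = 3.33 m/s.
Reynolds number Re = ρVD/μ = 1110 · 3.33 · 0.36 / 0.0201 = 6.621e+04.
Re > 4000 → turbulent. Relative roughness ε/D = 7.4e-05/0.36 = 0.000206. Haaland: 1/√f = -1.8 log₁₀[(0.000206/3.7)^1.11 + 6.9/6.621e+04] = -1.8 log₁₀[1.89e-05 + 0.000104] = 7.037, so f = 0.02019.
Total minor-loss coefficient ΣK = 4·0.25 + 1·0.49 = 1.49.
ΔP = [f·L/D + ΣK]·(ρV²/2) = [0.02019·1940/0.36 + 1.49]·(1110·3.33²/2) = [108.8 + 1.49]·6156 = 6.79e+05 Pa.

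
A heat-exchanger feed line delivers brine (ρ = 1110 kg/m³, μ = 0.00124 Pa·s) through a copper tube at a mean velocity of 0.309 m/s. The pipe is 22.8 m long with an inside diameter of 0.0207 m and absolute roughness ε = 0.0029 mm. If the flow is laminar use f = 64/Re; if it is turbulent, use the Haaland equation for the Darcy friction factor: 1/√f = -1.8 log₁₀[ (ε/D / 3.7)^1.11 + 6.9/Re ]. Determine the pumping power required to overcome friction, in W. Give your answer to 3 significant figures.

P ≈ 0.221 W

Reynolds number Re = ρVD/μ = 1110 · 0.309 · 0.0207 / 0.00124 = 5726.
Re > 4000 → turbulent. Relative roughness ε/D = 2.9e-06/0.0207 = 0.00014. Haaland: 1/√f = -1.8 log₁₀[(0.00014/3.7)^1.11 + 6.9/5726] = -1.8 log₁₀[1.24e-05 + 0.00121] = 5.246, so f = 0.03633.
Darcy-Weisbach: ΔP = f(L/D)(ρV²/2) = 0.03633·(22.8/0.0207)·(1110·0.309²/2) = 0.03633·1101·52.99 = 2121 Pa.
Q = V·A = 0.309·0.0003365 = 0.000104 m³/s.
Pumping power P = QΔP = 0.000104·2121 = 0.2205 W = 0.221 W.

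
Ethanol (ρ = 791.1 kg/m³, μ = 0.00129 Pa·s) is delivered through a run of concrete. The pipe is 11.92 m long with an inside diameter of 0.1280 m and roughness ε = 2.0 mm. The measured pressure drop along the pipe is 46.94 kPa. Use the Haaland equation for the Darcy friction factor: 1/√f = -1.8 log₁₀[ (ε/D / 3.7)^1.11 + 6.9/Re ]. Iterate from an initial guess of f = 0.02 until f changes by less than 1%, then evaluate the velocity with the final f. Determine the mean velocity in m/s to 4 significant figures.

V ≈ 5.349 m/s

Rearranging Darcy-Weisbach: V = √(2·ΔP·D/(f·L·ρ)). With ε/D = 0.002/0.128 = 0.0156, iterate starting from f = 0.02:
  f = 0.02 → V = √(2·4.694e+04·0.128/(0.02·11.92·791.1)) = 7.982 m/s; Re = ρVD/μ = 6.266e+05; f → 0.0445
  f = 0.0445 → V = 5.351 m/s; Re = 4.2e+05; f → 0.04454
Converged (Δf/f < 1%). With the final f = 0.04454: V = √(2·4.694e+04·0.128/(0.04454·11.92·791.1)) = 5.349 m/s.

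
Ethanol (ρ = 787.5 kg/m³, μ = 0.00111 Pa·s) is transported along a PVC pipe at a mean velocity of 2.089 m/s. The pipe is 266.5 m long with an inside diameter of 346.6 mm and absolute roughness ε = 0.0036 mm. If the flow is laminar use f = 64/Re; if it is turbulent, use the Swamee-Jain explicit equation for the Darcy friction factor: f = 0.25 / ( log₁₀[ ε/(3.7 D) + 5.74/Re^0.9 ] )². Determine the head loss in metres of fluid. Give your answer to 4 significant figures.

h_f ≈ 2.257 m

Reynolds number Re = ρVD/μ = 787.5 · 2.089 · 0.3466 / 0.00111 = 5.137e+05.
Re > 4000 → turbulent. Relative roughness ε/D = 3.6e-06/0.3466 = 1.04e-05. Swamee-Jain: f = 0.25/(log₁₀[1.04e-05/3.7 + 5.74/5.137e+05^0.9])² = 0.25/(log₁₀[2.81e-06 + 4.16e-05])² = 0.25/(-4.352)² = 0.0132.
Darcy-Weisbach: ΔP = f(L/D)(ρV²/2) = 0.0132·(266.5/0.3466)·(787.5·2.089²/2) = 0.0132·768.9·1718 = 1.744e+04 Pa.
Head loss h_f = ΔP/(ρg) = 1.744e+04/(787.5·9.81) = 2.257 m.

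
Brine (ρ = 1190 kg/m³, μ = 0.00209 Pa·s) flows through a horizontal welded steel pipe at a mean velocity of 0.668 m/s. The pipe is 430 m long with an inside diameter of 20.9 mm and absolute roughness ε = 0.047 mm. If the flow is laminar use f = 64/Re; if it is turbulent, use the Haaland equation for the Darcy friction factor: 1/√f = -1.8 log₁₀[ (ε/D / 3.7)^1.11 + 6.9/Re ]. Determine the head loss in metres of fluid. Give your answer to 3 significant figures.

h_f ≈ 16.7 m

Reynolds number Re = ρVD/μ = 1190 · 0.668 · 0.0209 / 0.00209 = 7949.
Re > 4000 → turbulent. Relative roughness ε/D = 4.7e-05/0.0209 = 0.00225. Haaland: 1/√f = -1.8 log₁₀[(0.00225/3.7)^1.11 + 6.9/7949] = -1.8 log₁₀[0.000269 + 0.000868] = 5.3, so f = 0.03561.
Darcy-Weisbach: ΔP = f(L/D)(ρV²/2) = 0.03561·(430/0.0209)·(1190·0.668²/2) = 0.03561·2.057e+04·265.5 = 1.945e+05 Pa.
Head loss h_f = ΔP/(ρg) = 1.945e+05/(1190·9.81) = 16.7 m.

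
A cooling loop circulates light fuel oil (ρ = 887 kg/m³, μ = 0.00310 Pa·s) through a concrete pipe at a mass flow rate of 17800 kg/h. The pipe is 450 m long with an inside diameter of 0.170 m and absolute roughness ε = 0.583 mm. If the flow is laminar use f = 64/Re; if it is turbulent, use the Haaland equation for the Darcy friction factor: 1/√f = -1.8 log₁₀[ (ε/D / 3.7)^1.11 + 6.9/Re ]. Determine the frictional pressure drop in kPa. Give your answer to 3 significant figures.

ΔP ≈ 2.43 kPa

ṁ = 17800 kg/h = 17800/3600 = 4.944 kg/s.
A = πD²/4 = π(0.17)²/4 = 0.0227 m²; mean velocity V = ṁ/(ρA) = 4.944/(887 · 0.0227) = 0.2456 m/s.
Reynolds number Re = ρVD/μ = 887 · 0.2456 · 0.17 / 0.0031 = 1.195e+04.
Re > 4000 → turbulent. Relative roughness ε/D = 0.000583/0.17 = 0.00343. Haaland: 1/√f = -1.8 log₁₀[(0.00343/3.7)^1.11 + 6.9/1.195e+04] = -1.8 log₁₀[0.00043 + 0.000578] = 5.394, so f = 0.03437.
Darcy-Weisbach: ΔP = f(L/D)(ρV²/2) = 0.03437·(450/0.17)·(887·0.2456²/2) = 0.03437·2647·26.75 = 2433 Pa.
ΔP = 2433 Pa = 2.43 kPa.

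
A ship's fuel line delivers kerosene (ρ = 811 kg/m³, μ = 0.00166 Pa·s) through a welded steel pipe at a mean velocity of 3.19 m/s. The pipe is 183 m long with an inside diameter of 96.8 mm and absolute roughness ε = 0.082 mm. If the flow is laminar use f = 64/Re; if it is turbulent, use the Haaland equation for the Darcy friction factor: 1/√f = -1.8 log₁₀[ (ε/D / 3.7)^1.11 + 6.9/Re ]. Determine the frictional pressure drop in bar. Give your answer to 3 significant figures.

Reynolds number Re = ρVD/μ = 811 · 3.19 · 0.0968 / 0.00166 = 1.509e+05.
Re > 4000 → turbulent. Relative roughness ε/D = 8.2e-05/0.0968 = 0.000847. Haaland: 1/√f = -1.8 log₁₀[(0.000847/3.7)^1.11 + 6.9/1.509e+05] = -1.8 log₁₀[9.11e-05 + 4.57e-05] = 6.955, so f = 0.02067.
Darcy-Weisbach: ΔP = f(L/D)(ρV²/2) = 0.02067·(183/0.0968)·(811·3.19²/2) = 0.02067·1890·4126 = 1.613e+05 Pa.
ΔP = 1.613e+05 Pa = 1.61 bar.

ΔP ≈ 1.61 bar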